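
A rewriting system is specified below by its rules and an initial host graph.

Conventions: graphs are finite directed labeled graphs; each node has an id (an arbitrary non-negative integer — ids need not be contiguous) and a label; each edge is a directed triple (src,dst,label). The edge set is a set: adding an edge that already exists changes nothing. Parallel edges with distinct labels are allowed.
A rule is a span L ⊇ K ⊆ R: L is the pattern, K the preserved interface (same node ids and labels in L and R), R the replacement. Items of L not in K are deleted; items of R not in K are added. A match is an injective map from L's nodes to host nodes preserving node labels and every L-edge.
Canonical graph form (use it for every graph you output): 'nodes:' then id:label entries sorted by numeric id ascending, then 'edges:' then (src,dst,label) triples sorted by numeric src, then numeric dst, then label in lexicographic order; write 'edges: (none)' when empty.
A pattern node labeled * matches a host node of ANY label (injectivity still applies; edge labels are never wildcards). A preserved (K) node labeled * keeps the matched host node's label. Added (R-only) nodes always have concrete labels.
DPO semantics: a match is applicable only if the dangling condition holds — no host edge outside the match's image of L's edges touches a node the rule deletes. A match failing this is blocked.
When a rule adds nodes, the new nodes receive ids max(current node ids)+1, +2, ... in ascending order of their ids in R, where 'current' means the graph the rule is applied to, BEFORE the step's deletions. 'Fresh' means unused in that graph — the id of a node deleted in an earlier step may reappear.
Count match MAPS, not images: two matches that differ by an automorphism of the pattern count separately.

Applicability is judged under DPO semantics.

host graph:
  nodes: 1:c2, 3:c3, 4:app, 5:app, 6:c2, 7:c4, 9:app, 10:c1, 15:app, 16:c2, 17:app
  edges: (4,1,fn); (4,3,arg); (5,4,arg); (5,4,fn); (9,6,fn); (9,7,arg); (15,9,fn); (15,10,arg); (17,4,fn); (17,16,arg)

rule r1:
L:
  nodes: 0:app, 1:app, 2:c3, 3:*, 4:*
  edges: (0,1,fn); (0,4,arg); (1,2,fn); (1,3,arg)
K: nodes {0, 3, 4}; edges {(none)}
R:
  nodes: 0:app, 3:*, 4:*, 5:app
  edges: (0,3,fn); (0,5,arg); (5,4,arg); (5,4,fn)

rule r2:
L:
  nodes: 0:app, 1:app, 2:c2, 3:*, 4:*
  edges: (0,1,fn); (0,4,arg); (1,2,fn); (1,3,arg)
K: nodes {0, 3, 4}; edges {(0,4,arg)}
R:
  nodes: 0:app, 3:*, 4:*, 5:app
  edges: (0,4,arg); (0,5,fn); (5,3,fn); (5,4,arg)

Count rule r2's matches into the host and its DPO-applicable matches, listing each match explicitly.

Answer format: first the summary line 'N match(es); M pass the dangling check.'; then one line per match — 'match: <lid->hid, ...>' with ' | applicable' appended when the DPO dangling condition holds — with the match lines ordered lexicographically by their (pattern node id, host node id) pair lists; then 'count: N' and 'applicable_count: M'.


2 match(es); 1 pass the dangling check.
match: 0->15, 1->9, 2->6, 3->7, 4->10 | applicable
match: 0->17, 1->4, 2->1, 3->3, 4->16
count: 2
applicable_count: 1


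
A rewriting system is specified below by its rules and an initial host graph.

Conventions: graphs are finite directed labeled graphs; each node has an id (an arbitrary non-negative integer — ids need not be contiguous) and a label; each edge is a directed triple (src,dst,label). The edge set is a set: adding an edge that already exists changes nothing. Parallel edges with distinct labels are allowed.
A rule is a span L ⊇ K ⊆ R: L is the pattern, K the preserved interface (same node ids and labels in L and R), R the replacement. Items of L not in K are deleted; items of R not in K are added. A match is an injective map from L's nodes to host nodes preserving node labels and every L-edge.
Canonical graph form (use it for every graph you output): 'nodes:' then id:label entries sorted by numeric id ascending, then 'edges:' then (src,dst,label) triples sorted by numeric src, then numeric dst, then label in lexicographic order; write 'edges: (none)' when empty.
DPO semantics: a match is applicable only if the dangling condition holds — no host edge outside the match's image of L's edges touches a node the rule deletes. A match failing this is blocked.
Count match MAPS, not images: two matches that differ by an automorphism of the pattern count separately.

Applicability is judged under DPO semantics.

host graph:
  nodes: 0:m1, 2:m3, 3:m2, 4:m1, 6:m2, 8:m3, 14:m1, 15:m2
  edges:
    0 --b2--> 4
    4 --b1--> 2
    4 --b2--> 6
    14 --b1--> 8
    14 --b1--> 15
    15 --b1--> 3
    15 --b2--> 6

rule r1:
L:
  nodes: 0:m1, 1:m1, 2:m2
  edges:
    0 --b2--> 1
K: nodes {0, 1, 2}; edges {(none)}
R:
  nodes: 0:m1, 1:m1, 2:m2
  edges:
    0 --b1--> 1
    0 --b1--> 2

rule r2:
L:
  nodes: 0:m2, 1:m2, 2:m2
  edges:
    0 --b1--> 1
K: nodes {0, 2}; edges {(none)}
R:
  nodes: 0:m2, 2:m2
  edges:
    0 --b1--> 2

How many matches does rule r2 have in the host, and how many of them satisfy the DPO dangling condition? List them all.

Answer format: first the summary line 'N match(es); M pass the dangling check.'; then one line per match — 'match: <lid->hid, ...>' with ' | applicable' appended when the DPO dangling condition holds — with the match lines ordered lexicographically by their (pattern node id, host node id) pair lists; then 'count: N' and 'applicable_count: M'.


1 match(es); 1 pass the dangling check.
match: 0->15, 1->3, 2->6 | applicable
count: 1
applicable_count: 1


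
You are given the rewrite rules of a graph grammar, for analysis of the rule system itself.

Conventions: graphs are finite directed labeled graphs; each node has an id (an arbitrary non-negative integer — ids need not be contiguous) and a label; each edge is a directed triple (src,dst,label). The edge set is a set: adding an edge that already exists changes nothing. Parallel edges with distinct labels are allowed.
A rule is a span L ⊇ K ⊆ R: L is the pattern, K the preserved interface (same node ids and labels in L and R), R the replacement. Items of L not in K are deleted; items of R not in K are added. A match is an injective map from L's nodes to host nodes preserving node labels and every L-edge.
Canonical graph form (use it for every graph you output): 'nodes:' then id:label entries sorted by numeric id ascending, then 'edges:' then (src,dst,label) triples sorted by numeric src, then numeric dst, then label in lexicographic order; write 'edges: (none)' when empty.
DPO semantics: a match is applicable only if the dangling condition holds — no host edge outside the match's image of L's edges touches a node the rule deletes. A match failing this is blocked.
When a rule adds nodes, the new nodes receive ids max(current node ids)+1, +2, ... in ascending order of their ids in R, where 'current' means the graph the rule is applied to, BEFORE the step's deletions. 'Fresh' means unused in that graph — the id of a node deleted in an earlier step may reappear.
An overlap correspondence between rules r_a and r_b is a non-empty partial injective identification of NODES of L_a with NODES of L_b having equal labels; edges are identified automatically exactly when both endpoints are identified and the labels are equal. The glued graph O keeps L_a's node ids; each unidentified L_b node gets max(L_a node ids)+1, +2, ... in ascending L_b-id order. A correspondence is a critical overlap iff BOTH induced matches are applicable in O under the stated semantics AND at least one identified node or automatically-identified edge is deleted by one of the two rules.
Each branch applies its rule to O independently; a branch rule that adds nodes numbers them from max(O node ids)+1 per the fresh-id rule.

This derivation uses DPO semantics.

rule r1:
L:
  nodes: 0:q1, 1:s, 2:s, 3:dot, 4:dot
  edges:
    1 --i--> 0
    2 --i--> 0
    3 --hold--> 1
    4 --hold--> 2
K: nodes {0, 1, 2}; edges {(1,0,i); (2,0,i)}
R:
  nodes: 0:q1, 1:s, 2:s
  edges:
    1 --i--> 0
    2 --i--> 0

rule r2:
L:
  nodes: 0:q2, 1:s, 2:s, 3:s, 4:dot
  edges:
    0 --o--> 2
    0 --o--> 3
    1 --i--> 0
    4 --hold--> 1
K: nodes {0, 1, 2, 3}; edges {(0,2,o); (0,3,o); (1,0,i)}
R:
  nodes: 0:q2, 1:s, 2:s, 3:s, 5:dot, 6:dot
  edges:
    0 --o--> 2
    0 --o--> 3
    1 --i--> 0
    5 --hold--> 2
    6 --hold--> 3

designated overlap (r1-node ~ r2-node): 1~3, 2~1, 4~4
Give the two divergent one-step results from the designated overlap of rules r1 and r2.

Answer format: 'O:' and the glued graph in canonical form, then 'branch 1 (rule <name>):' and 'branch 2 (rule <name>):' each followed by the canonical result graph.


O:
nodes: 0:q1, 1:s, 2:s, 3:dot, 4:dot, 5:q2, 6:s
edges: (1,0,i); (2,0,i); (2,5,i); (3,1,hold); (4,2,hold); (5,1,o); (5,6,o)
branch 1 (rule r1):
nodes: 0:q1, 1:s, 2:s, 5:q2, 6:s
edges: (1,0,i); (2,0,i); (2,5,i); (5,1,o); (5,6,o)
branch 2 (rule r2):
nodes: 0:q1, 1:s, 2:s, 3:dot, 5:q2, 6:s, 7:dot, 8:dot
edges: (1,0,i); (2,0,i); (2,5,i); (3,1,hold); (5,1,o); (5,6,o); (7,6,hold); (8,1,hold)


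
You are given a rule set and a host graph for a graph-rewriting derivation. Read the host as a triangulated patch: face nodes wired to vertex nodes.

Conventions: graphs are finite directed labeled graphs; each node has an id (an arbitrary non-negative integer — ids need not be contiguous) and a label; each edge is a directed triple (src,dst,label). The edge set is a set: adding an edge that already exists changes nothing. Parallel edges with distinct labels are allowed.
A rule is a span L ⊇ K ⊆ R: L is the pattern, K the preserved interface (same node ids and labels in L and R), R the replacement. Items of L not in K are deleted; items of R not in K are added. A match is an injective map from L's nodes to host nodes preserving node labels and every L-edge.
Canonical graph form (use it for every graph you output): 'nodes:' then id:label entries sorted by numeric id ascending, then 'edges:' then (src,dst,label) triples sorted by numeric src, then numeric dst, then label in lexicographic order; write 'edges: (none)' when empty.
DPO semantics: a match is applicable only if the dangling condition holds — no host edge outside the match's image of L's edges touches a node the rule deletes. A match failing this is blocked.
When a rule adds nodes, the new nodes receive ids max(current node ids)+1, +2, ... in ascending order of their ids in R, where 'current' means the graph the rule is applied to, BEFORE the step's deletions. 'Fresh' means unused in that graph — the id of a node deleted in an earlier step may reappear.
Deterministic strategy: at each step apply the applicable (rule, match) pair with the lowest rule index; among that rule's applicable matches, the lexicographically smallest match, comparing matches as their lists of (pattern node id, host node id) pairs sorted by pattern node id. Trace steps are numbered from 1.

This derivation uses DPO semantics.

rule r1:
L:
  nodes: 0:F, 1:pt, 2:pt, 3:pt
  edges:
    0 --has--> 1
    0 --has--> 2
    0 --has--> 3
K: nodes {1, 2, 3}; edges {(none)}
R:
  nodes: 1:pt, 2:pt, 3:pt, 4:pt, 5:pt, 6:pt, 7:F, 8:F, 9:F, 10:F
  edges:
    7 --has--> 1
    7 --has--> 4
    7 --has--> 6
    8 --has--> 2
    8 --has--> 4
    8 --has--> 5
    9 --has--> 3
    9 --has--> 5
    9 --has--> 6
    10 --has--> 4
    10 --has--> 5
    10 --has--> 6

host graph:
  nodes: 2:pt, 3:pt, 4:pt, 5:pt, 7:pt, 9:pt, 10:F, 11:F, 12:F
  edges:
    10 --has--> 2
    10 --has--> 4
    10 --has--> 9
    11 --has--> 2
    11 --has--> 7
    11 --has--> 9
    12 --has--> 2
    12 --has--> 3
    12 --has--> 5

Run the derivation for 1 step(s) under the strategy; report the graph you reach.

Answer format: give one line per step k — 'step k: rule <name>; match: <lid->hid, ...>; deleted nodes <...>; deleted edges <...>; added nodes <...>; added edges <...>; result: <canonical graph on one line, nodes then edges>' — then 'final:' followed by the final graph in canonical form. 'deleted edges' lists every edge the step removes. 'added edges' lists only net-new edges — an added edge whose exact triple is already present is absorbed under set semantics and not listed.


step 1: rule r1; match: 0->10, 1->2, 2->4, 3->9; deleted nodes 10; deleted edges (10,2,has); (10,4,has); (10,9,has); added nodes 13, 14, 15, 16, 17, 18, 19; added edges (16,2,has); (16,13,has); (16,15,has); (17,4,has); (17,13,has); (17,14,has); (18,9,has); (18,14,has); (18,15,has); (19,13,has); (19,14,has); (19,15,has); result: nodes: 2:pt, 3:pt, 4:pt, 5:pt, 7:pt, 9:pt, 11:F, 12:F, 13:pt, 14:pt, 15:pt, 16:F, 17:F, 18:F, 19:F edges: (11,2,has); (11,7,has); (11,9,has); (12,2,has); (12,3,has); (12,5,has); (16,2,has); (16,13,has); (16,15,has); (17,4,has); (17,13,has); (17,14,has); (18,9,has); (18,14,has); (18,15,has); (19,13,has); (19,14,has); (19,15,has)
final:
nodes: 2:pt, 3:pt, 4:pt, 5:pt, 7:pt, 9:pt, 11:F, 12:F, 13:pt, 14:pt, 15:pt, 16:F, 17:F, 18:F, 19:F
edges: (11,2,has); (11,7,has); (11,9,has); (12,2,has); (12,3,has); (12,5,has); (16,2,has); (16,13,has); (16,15,has); (17,4,has); (17,13,has); (17,14,has); (18,9,has); (18,14,has); (18,15,has); (19,13,has); (19,14,has); (19,15,has)


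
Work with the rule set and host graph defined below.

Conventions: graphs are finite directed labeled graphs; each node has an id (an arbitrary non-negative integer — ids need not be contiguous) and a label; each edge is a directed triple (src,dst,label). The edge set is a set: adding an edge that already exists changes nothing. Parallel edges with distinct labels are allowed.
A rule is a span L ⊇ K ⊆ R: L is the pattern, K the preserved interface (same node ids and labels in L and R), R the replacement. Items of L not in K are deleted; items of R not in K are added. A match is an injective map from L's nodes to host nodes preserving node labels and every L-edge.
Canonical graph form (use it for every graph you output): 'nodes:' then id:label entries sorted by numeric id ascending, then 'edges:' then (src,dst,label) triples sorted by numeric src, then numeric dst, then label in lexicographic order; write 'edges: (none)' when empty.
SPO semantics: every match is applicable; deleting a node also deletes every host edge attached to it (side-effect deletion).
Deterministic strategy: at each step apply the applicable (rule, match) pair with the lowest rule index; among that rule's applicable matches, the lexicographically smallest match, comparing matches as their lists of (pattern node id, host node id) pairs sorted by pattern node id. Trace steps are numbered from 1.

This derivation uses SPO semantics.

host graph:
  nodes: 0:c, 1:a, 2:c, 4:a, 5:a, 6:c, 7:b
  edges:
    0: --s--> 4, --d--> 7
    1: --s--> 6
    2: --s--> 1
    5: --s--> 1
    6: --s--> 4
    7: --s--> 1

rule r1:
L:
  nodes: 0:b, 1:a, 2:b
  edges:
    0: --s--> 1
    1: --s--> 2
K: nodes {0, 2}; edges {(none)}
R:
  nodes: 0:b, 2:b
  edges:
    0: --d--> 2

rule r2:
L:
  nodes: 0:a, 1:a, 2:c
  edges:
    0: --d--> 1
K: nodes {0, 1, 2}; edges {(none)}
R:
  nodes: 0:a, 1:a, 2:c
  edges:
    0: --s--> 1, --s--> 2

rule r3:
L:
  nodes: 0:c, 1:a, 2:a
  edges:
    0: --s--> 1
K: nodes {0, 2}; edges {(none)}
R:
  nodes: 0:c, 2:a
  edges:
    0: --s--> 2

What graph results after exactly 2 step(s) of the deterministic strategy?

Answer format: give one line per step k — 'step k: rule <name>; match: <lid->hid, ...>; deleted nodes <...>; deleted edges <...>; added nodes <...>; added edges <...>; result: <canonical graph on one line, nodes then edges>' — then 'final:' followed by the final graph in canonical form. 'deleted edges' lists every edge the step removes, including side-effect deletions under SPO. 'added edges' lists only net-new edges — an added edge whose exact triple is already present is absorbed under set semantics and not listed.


step 1: rule r3; match: 0->0, 1->4, 2->1; deleted nodes 4; deleted edges (0,4,s); (6,4,s); added nodes (none); added edges (0,1,s); result: nodes: 0:c, 1:a, 2:c, 5:a, 6:c, 7:b edges: (0,1,s); (0,7,d); (1,6,s); (2,1,s); (5,1,s); (7,1,s)
step 2: rule r3; match: 0->0, 1->1, 2->5; deleted nodes 1; deleted edges (0,1,s); (1,6,s); (2,1,s); (5,1,s); (7,1,s); added nodes (none); added edges (0,5,s); result: nodes: 0:c, 2:c, 5:a, 6:c, 7:b edges: (0,5,s); (0,7,d)
final:
nodes: 0:c, 2:c, 5:a, 6:c, 7:b
edges: (0,5,s); (0,7,d)


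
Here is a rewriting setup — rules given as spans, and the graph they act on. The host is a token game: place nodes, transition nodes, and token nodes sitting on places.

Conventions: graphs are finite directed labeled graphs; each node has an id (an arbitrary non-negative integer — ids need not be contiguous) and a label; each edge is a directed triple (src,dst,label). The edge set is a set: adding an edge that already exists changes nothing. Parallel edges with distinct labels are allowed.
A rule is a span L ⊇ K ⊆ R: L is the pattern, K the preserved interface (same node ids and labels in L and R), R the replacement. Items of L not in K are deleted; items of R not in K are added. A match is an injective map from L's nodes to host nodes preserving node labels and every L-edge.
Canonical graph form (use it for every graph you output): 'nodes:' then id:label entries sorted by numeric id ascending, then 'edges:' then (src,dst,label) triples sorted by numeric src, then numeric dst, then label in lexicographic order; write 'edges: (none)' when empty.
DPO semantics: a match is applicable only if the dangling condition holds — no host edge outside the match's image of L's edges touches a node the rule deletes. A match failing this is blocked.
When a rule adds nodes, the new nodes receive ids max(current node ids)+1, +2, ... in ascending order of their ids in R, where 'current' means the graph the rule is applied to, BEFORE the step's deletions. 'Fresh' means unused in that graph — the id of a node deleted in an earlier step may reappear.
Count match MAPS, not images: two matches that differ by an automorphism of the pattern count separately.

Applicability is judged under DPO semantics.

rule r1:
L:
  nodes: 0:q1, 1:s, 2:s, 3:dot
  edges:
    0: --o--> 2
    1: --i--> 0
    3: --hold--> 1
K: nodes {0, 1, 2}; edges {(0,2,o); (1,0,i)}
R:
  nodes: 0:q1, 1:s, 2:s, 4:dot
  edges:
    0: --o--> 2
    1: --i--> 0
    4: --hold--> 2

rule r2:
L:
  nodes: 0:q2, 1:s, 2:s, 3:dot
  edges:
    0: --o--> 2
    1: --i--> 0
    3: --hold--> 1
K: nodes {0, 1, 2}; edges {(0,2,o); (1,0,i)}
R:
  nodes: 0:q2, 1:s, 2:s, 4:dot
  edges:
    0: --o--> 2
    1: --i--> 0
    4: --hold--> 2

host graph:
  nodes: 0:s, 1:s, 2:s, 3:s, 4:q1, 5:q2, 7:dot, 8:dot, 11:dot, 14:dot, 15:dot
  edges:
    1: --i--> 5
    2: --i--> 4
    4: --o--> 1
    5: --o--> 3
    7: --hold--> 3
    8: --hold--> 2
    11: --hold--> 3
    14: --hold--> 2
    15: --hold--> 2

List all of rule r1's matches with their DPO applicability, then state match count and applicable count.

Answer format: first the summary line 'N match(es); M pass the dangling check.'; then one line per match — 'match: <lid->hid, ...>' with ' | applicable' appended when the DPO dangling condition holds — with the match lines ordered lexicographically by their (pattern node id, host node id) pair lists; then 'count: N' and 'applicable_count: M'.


3 match(es); 3 pass the dangling check.
match: 0->4, 1->2, 2->1, 3->8 | applicable
match: 0->4, 1->2, 2->1, 3->14 | applicable
match: 0->4, 1->2, 2->1, 3->15 | applicable
count: 3
applicable_count: 3


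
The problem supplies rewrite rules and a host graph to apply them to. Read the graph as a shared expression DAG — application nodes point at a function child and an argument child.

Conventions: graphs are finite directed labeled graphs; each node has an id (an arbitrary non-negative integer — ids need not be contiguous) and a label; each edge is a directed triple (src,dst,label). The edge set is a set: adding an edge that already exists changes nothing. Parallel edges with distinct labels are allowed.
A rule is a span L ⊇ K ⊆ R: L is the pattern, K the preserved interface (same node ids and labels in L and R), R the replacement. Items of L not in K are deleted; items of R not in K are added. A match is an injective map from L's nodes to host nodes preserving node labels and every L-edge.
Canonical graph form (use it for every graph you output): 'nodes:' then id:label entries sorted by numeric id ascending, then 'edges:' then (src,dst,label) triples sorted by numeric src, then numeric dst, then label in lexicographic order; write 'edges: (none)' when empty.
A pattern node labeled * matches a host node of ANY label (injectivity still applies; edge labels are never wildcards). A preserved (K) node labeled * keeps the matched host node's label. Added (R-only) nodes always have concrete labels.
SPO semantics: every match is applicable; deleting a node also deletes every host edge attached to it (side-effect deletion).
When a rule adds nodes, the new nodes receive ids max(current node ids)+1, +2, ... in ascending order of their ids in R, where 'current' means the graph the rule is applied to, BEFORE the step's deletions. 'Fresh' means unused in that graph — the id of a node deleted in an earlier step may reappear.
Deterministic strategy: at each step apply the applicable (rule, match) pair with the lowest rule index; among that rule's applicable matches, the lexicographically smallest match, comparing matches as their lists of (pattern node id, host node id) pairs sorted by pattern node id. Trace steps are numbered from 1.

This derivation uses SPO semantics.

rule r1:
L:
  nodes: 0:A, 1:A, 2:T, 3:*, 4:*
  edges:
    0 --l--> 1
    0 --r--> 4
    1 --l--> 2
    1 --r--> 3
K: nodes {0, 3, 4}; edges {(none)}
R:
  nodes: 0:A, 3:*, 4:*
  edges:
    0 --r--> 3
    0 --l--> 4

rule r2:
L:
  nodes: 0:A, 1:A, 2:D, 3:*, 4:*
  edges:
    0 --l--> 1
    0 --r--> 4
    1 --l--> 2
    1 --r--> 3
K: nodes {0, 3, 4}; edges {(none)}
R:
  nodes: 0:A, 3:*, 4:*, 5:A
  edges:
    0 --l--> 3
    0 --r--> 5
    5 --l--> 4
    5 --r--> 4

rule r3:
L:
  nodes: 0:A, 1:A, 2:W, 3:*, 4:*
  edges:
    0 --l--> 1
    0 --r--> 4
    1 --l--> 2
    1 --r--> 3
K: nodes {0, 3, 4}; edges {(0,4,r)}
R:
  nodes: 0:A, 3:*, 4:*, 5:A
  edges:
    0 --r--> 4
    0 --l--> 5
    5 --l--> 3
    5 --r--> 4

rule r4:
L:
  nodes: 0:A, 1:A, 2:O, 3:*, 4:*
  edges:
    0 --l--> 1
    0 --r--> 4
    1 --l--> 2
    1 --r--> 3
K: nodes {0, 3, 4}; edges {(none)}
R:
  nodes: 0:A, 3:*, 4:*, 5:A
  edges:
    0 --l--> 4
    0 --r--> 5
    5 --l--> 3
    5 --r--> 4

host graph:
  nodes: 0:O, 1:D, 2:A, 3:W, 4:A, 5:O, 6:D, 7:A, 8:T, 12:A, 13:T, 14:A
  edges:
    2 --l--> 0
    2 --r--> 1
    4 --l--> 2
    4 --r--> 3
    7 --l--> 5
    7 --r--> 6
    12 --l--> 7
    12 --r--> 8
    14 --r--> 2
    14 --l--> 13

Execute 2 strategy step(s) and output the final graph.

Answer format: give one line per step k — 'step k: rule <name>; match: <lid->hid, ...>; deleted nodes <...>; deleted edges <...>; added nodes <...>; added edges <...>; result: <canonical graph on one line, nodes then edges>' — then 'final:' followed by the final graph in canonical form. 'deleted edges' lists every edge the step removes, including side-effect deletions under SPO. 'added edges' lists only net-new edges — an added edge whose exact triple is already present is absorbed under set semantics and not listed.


step 1: rule r4; match: 0->4, 1->2, 2->0, 3->1, 4->3; deleted nodes 0, 2; deleted edges (2,0,l); (2,1,r); (4,2,l); (4,3,r); (14,2,r); added nodes 15; added edges (4,3,l); (4,15,r); (15,1,l); (15,3,r); result: nodes: 1:D, 3:W, 4:A, 5:O, 6:D, 7:A, 8:T, 12:A, 13:T, 14:A, 15:A edges: (4,3,l); (4,15,r); (7,5,l); (7,6,r); (12,7,l); (12,8,r); (14,13,l); (15,1,l); (15,3,r)
step 2: rule r4; match: 0->12, 1->7, 2->5, 3->6, 4->8; deleted nodes 5, 7; deleted edges (7,5,l); (7,6,r); (12,7,l); (12,8,r); added nodes 16; added edges (12,8,l); (12,16,r); (16,6,l); (16,8,r); result: nodes: 1:D, 3:W, 4:A, 6:D, 8:T, 12:A, 13:T, 14:A, 15:A, 16:A edges: (4,3,l); (4,15,r); (12,8,l); (12,16,r); (14,13,l); (15,1,l); (15,3,r); (16,6,l); (16,8,r)
final:
nodes: 1:D, 3:W, 4:A, 6:D, 8:T, 12:A, 13:T, 14:A, 15:A, 16:A
edges: (4,3,l); (4,15,r); (12,8,l); (12,16,r); (14,13,l); (15,1,l); (15,3,r); (16,6,l); (16,8,r)


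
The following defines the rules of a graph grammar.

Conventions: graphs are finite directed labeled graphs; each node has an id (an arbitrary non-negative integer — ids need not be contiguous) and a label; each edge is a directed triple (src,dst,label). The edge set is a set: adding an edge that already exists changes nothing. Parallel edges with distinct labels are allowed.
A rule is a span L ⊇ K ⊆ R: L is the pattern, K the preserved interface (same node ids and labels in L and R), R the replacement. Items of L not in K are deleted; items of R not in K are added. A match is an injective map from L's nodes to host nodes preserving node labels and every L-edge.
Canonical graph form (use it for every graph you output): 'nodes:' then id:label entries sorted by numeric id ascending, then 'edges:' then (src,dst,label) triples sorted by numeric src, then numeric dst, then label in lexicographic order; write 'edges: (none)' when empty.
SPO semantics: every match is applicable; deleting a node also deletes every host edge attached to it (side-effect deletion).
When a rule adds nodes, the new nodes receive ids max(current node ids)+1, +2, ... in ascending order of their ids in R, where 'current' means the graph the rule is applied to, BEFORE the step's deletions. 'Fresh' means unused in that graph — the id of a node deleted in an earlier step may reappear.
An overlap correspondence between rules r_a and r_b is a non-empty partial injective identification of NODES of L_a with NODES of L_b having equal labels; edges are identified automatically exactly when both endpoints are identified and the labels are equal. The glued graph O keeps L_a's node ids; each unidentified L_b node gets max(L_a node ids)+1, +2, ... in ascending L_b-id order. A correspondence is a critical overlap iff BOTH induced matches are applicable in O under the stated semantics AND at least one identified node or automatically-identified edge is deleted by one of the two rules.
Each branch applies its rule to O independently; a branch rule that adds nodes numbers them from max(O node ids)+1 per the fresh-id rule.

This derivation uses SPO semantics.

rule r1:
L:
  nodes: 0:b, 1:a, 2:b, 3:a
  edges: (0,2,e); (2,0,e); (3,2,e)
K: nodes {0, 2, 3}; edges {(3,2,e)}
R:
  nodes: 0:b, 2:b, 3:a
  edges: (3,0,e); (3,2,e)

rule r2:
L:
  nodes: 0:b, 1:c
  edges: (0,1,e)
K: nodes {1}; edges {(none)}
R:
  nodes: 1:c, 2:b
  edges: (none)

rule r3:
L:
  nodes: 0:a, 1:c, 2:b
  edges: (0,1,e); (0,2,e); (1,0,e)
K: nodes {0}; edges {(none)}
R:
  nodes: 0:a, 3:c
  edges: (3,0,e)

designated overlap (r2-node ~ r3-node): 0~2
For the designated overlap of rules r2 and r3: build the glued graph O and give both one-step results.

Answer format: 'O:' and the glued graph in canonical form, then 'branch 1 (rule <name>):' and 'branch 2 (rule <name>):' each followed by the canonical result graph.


O:
nodes: 0:b, 1:c, 2:a, 3:c
edges: (0,1,e); (2,0,e); (2,3,e); (3,2,e)
branch 1 (rule r2):
nodes: 1:c, 2:a, 3:c, 4:b
edges: (2,3,e); (3,2,e)
branch 2 (rule r3):
nodes: 1:c, 2:a, 4:c
edges: (4,2,e)


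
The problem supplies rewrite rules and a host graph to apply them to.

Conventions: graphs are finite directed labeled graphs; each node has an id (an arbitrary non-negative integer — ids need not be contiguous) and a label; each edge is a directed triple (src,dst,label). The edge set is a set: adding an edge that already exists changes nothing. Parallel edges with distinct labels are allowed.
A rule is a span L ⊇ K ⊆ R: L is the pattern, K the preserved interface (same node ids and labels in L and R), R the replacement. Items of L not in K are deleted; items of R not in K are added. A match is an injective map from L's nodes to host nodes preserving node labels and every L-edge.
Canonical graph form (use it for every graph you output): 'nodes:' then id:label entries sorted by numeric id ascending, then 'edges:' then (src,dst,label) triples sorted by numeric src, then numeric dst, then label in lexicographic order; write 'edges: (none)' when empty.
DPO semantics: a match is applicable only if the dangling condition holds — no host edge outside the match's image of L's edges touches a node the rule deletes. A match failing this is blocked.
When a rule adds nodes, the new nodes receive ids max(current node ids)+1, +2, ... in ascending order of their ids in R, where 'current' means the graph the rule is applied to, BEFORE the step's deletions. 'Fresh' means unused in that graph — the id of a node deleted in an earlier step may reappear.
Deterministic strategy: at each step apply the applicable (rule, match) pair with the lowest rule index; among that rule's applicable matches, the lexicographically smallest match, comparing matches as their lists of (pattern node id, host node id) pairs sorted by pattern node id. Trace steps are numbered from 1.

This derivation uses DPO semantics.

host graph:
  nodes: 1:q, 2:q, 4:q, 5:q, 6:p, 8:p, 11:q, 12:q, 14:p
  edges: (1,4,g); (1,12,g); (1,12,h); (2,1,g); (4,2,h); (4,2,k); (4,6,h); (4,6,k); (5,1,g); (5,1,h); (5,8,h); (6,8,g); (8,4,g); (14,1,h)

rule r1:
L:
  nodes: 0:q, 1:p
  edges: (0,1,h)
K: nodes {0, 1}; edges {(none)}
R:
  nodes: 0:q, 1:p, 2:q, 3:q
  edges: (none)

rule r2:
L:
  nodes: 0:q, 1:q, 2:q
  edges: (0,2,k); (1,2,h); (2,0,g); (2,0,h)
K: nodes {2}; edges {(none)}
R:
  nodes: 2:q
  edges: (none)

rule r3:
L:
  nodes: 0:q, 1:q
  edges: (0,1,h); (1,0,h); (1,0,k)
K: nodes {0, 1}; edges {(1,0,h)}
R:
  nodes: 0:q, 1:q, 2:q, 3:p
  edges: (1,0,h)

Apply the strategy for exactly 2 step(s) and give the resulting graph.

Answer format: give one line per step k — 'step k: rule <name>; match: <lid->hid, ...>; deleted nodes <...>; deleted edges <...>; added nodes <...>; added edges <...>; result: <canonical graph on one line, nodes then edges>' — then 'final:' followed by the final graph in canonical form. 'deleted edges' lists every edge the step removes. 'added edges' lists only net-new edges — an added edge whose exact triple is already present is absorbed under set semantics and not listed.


step 1: rule r1; match: 0->4, 1->6; deleted nodes (none); deleted edges (4,6,h); added nodes 15, 16; added edges (none); result: nodes: 1:q, 2:q, 4:q, 5:q, 6:p, 8:p, 11:q, 12:q, 14:p, 15:q, 16:q edges: (1,4,g); (1,12,g); (1,12,h); (2,1,g); (4,2,h); (4,2,k); (4,6,k); (5,1,g); (5,1,h); (5,8,h); (6,8,g); (8,4,g); (14,1,h)
step 2: rule r1; match: 0->5, 1->8; deleted nodes (none); deleted edges (5,8,h); added nodes 17, 18; added edges (none); result: nodes: 1:q, 2:q, 4:q, 5:q, 6:p, 8:p, 11:q, 12:q, 14:p, 15:q, 16:q, 17:q, 18:q edges: (1,4,g); (1,12,g); (1,12,h); (2,1,g); (4,2,h); (4,2,k); (4,6,k); (5,1,g); (5,1,h); (6,8,g); (8,4,g); (14,1,h)
final:
nodes: 1:q, 2:q, 4:q, 5:q, 6:p, 8:p, 11:q, 12:q, 14:p, 15:q, 16:q, 17:q, 18:q
edges: (1,4,g); (1,12,g); (1,12,h); (2,1,g); (4,2,h); (4,2,k); (4,6,k); (5,1,g); (5,1,h); (6,8,g); (8,4,g); (14,1,h)


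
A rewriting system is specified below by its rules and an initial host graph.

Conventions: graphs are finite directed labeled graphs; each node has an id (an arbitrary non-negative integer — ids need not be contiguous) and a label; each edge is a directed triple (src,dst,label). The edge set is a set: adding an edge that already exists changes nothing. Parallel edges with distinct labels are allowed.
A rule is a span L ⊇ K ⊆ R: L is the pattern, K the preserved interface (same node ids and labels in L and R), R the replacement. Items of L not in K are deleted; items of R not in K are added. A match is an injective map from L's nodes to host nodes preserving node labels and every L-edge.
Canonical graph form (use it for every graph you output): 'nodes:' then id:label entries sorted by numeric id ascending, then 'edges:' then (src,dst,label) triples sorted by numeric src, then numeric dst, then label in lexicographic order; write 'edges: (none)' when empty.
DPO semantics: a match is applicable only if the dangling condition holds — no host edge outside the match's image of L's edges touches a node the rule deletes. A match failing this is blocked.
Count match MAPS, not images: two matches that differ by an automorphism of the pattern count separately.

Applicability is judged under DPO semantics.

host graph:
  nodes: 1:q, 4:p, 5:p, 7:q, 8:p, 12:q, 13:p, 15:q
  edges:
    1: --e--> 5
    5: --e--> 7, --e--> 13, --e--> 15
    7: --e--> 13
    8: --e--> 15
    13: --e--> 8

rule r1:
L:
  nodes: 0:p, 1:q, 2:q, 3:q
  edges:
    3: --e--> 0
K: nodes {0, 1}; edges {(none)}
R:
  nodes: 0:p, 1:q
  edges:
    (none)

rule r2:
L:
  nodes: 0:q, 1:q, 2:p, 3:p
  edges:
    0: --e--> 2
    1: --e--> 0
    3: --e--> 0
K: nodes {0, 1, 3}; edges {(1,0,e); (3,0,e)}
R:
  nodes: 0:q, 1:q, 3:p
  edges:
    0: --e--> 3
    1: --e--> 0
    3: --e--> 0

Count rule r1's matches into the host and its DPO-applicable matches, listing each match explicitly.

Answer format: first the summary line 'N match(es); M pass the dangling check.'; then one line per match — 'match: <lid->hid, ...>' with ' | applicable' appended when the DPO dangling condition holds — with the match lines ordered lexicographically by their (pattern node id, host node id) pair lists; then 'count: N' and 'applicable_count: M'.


12 match(es); 2 pass the dangling check.
match: 0->5, 1->7, 2->12, 3->1 | applicable
match: 0->5, 1->7, 2->15, 3->1
match: 0->5, 1->12, 2->7, 3->1
match: 0->5, 1->12, 2->15, 3->1
match: 0->5, 1->15, 2->7, 3->1
match: 0->5, 1->15, 2->12, 3->1 | applicable
match: 0->13, 1->1, 2->12, 3->7
match: 0->13, 1->1, 2->15, 3->7
match: 0->13, 1->12, 2->1, 3->7
match: 0->13, 1->12, 2->15, 3->7
match: 0->13, 1->15, 2->1, 3->7
match: 0->13, 1->15, 2->12, 3->7
count: 12
applicable_count: 2


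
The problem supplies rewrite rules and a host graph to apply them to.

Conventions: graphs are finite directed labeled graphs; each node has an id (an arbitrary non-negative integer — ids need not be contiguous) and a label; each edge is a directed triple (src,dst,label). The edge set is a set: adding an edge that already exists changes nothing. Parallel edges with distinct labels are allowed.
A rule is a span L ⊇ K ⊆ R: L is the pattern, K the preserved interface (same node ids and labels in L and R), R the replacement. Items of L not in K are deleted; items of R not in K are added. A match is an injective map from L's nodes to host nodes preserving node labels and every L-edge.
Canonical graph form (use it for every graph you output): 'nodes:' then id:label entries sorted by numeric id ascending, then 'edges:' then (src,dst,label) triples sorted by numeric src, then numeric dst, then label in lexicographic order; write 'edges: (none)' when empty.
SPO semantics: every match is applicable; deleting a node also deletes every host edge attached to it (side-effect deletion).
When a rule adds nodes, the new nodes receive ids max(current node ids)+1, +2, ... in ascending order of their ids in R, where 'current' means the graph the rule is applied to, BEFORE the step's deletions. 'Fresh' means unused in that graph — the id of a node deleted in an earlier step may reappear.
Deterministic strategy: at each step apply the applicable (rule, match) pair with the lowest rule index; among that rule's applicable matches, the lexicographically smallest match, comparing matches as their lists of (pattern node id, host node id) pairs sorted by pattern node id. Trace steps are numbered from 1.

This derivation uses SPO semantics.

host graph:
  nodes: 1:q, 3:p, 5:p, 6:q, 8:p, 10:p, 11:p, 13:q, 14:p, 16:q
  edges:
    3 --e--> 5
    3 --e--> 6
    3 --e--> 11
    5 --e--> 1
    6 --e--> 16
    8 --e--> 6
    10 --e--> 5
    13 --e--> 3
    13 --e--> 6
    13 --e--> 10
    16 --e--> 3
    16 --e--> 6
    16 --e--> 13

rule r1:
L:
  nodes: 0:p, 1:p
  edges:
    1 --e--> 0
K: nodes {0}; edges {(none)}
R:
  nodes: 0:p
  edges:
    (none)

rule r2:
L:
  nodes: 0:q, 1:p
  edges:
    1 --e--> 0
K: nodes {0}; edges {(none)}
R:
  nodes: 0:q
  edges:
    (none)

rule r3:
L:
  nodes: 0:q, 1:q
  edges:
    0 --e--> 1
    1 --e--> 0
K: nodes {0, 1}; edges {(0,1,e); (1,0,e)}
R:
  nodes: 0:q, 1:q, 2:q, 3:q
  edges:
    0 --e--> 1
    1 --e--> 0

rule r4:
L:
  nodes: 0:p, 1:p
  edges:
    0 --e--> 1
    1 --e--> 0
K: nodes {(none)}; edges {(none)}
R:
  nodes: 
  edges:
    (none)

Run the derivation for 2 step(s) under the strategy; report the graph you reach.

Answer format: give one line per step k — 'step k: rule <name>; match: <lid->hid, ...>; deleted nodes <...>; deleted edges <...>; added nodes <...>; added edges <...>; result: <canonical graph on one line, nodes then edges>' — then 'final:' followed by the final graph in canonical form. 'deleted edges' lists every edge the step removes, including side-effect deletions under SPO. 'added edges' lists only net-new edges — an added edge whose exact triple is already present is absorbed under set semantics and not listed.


step 1: rule r1; match: 0->5, 1->3; deleted nodes 3; deleted edges (3,5,e); (3,6,e); (3,11,e); (13,3,e); (16,3,e); added nodes (none); added edges (none); result: nodes: 1:q, 5:p, 6:q, 8:p, 10:p, 11:p, 13:q, 14:p, 16:q edges: (5,1,e); (6,16,e); (8,6,e); (10,5,e); (13,6,e); (13,10,e); (16,6,e); (16,13,e)
step 2: rule r1; match: 0->5, 1->10; deleted nodes 10; deleted edges (10,5,e); (13,10,e); added nodes (none); added edges (none); result: nodes: 1:q, 5:p, 6:q, 8:p, 11:p, 13:q, 14:p, 16:q edges: (5,1,e); (6,16,e); (8,6,e); (13,6,e); (16,6,e); (16,13,e)
final:
nodes: 1:q, 5:p, 6:q, 8:p, 11:p, 13:q, 14:p, 16:q
edges: (5,1,e); (6,16,e); (8,6,e); (13,6,e); (16,6,e); (16,13,e)


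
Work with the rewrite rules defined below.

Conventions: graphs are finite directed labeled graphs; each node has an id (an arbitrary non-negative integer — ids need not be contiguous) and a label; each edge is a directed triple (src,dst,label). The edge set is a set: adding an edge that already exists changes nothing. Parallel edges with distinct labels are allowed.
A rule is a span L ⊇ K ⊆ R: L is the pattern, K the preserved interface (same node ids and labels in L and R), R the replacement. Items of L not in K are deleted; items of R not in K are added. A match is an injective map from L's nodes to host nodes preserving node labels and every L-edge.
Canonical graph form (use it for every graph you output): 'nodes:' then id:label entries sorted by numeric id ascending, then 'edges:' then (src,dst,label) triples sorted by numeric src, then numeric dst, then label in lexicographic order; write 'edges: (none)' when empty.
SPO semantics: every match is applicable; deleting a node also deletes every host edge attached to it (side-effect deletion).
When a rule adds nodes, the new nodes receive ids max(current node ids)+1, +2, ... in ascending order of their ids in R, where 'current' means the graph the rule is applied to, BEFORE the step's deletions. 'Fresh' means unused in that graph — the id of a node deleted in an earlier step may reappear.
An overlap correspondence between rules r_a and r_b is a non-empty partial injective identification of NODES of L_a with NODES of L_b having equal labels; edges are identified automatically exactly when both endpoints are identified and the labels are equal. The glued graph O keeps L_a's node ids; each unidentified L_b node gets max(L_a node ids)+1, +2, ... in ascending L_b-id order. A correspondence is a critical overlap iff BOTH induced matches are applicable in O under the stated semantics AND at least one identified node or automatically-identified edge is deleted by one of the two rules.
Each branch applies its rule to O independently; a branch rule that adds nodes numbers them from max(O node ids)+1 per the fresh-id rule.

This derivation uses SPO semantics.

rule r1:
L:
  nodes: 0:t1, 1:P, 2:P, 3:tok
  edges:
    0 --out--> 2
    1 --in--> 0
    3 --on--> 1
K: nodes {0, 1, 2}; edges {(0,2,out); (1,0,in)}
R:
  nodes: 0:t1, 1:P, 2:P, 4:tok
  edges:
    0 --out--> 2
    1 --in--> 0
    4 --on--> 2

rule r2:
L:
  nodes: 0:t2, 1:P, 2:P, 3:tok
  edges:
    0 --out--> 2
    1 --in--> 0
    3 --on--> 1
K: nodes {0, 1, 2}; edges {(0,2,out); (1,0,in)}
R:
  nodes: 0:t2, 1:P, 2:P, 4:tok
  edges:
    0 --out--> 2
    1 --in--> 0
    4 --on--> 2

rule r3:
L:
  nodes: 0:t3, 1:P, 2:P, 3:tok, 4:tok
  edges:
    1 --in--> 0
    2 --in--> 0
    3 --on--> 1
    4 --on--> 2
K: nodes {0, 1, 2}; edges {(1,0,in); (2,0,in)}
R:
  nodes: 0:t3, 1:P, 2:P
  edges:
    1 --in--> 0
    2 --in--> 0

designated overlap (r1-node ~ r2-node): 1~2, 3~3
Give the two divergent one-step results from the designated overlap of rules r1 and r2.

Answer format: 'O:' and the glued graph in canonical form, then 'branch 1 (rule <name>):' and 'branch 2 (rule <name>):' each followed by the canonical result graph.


O:
nodes: 0:t1, 1:P, 2:P, 3:tok, 4:t2, 5:P
edges: (0,2,out); (1,0,in); (3,1,on); (3,5,on); (4,1,out); (5,4,in)
branch 1 (rule r1):
nodes: 0:t1, 1:P, 2:P, 4:t2, 5:P, 6:tok
edges: (0,2,out); (1,0,in); (4,1,out); (5,4,in); (6,2,on)
branch 2 (rule r2):
nodes: 0:t1, 1:P, 2:P, 4:t2, 5:P, 6:tok
edges: (0,2,out); (1,0,in); (4,1,out); (5,4,in); (6,1,on)
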